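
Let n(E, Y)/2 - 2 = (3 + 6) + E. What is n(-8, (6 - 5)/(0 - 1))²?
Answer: 36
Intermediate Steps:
n(E, Y) = 22 + 2*E (n(E, Y) = 4 + 2*((3 + 6) + E) = 4 + 2*(9 + E) = 4 + (18 + 2*E) = 22 + 2*E)
n(-8, (6 - 5)/(0 - 1))² = (22 + 2*(-8))² = (22 - 16)² = 6² = 36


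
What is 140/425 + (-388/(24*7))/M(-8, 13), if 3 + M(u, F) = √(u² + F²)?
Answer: 79563/266560 - 97*√233/9408 ≈ 0.14110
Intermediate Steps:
M(u, F) = -3 + √(F² + u²) (M(u, F) = -3 + √(u² + F²) = -3 + √(F² + u²))
140/425 + (-388/(24*7))/M(-8, 13) = 140/425 + (-388/(24*7))/(-3 + √(13² + (-8)²)) = 140*(1/425) + (-388/168)/(-3 + √(169 + 64)) = 28/85 + (-388*1/168)/(-3 + √233) = 28/85 - 97/(42*(-3 + √233))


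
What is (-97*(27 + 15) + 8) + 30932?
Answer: 26866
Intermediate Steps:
(-97*(27 + 15) + 8) + 30932 = (-97*42 + 8) + 30932 = (-4074 + 8) + 30932 = -4066 + 30932 = 26866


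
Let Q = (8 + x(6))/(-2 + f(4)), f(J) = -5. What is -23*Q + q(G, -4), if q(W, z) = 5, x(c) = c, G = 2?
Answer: 51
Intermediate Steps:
Q = -2 (Q = (8 + 6)/(-2 - 5) = 14/(-7) = 14*(-⅐) = -2)
-23*Q + q(G, -4) = -23*(-2) + 5 = 46 + 5 = 51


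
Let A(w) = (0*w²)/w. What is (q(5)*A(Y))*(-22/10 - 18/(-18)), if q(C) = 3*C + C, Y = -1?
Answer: 0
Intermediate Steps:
q(C) = 4*C
A(w) = 0 (A(w) = 0/w = 0)
(q(5)*A(Y))*(-22/10 - 18/(-18)) = ((4*5)*0)*(-22/10 - 18/(-18)) = (20*0)*(-22*⅒ - 18*(-1/18)) = 0*(-11/5 + 1) = 0*(-6/5) = 0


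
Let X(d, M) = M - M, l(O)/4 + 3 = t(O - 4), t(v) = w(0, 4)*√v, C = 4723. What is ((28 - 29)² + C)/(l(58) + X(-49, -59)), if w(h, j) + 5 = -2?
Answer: 1181/879 - 8267*√6/879 ≈ -21.694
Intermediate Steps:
w(h, j) = -7 (w(h, j) = -5 - 2 = -7)
t(v) = -7*√v
l(O) = -12 - 28*√(-4 + O) (l(O) = -12 + 4*(-7*√(O - 4)) = -12 + 4*(-7*√(-4 + O)) = -12 - 28*√(-4 + O))
X(d, M) = 0
((28 - 29)² + C)/(l(58) + X(-49, -59)) = ((28 - 29)² + 4723)/((-12 - 28*√(-4 + 58)) + 0) = ((-1)² + 4723)/((-12 - 84*√6) + 0) = (1 + 4723)/((-12 - 84*√6) + 0) = 4724/((-12 - 84*√6) + 0) = 4724/(-12 - 84*√6)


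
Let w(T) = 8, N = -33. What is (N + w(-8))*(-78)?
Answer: 1950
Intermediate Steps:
(N + w(-8))*(-78) = (-33 + 8)*(-78) = -25*(-78) = 1950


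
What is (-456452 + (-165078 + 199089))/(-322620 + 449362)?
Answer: -422441/126742 ≈ -3.3331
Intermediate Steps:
(-456452 + (-165078 + 199089))/(-322620 + 449362) = (-456452 + 34011)/126742 = -422441*1/126742 = -422441/126742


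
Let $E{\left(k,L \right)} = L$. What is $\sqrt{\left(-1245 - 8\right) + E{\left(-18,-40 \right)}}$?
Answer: $i \sqrt{1293} \approx 35.958 i$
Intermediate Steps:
$\sqrt{\left(-1245 - 8\right) + E{\left(-18,-40 \right)}} = \sqrt{\left(-1245 - 8\right) - 40} = \sqrt{-1253 - 40} = \sqrt{-1293} = i \sqrt{1293}$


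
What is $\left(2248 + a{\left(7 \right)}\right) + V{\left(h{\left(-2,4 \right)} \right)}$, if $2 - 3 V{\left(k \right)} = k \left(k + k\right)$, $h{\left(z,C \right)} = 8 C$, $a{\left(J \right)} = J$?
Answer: $1573$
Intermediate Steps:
$V{\left(k \right)} = \frac{2}{3} - \frac{2 k^{2}}{3}$ ($V{\left(k \right)} = \frac{2}{3} - \frac{k \left(k + k\right)}{3} = \frac{2}{3} - \frac{k 2 k}{3} = \frac{2}{3} - \frac{2 k^{2}}{3}$)
$\left(2248 + a{\left(7 \right)}\right) + V{\left(h{\left(-2,4 \right)} \right)} = \left(2248 + 7\right) + \left(\frac{2}{3} - \frac{2 \left(8 \cdot 4\right)^{2}}{3}\right) = 2255 + \left(\frac{2}{3} - \frac{2 \cdot 32^{2}}{3}\right) = 2255 + \left(\frac{2}{3} - \frac{2048}{3}\right) = 2255 - 682 = 1573$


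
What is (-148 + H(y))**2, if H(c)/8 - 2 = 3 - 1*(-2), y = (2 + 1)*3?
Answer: 8464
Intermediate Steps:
y = 9 (y = 3*3 = 9)
H(c) = 56 (H(c) = 16 + 8*(3 - 1*(-2)) = 16 + 8*(3 + 2) = 16 + 8*5 = 16 + 40 = 56)
(-148 + H(y))**2 = (-148 + 56)**2 = (-92)**2 = 8464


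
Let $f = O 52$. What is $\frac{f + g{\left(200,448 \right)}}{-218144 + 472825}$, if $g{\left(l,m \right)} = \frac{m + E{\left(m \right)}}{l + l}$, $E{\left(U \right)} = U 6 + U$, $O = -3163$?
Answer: $- \frac{4111676}{6367025} \approx -0.64578$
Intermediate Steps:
$f = -164476$ ($f = \left(-3163\right) 52 = -164476$)
$E{\left(U \right)} = 7 U$ ($E{\left(U \right)} = 6 U + U = 7 U$)
$g{\left(l,m \right)} = \frac{4 m}{l}$ ($g{\left(l,m \right)} = \frac{m + 7 m}{l + l} = \frac{8 m}{2 l} = 8 m \frac{1}{2 l} = \frac{4 m}{l}$)
$\frac{f + g{\left(200,448 \right)}}{-218144 + 472825} = \frac{-164476 + 4 \cdot 448 \cdot \frac{1}{200}}{-218144 + 472825} = \frac{-164476 + 4 \cdot 448 \cdot \frac{1}{200}}{254681} = \left(-164476 + \frac{224}{25}\right) \frac{1}{254681} = \left(- \frac{4111676}{25}\right) \frac{1}{254681} = - \frac{4111676}{6367025}$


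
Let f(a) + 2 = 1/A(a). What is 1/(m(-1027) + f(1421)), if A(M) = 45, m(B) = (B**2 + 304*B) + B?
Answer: 45/33367141 ≈ 1.3486e-6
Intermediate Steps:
m(B) = B**2 + 305*B
f(a) = -89/45 (f(a) = -2 + 1/45 = -89/45)
1/(m(-1027) + f(1421)) = 1/(-1027*(305 - 1027) - 89/45) = 1/(-1027*(-722) - 89/45) = 1/(741494 - 89/45) = 1/(33367141/45) = 45/33367141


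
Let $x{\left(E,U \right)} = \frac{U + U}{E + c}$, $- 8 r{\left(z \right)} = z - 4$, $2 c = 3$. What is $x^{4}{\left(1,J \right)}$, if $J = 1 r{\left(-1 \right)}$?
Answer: $\frac{1}{16} \approx 0.0625$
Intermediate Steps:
$c = \frac{3}{2}$ ($c = \frac{1}{2} \cdot 3 = \frac{3}{2} \approx 1.5$)
$r{\left(z \right)} = \frac{1}{2} - \frac{z}{8}$ ($r{\left(z \right)} = - \frac{z - 4}{8} = - \frac{-4 + z}{8} = \frac{1}{2} - \frac{z}{8}$)
$J = \frac{5}{8}$ ($J = 1 \left(\frac{1}{2} - - \frac{1}{8}\right) = 1 \left(\frac{1}{2} + \frac{1}{8}\right) = 1 \cdot \frac{5}{8} = \frac{5}{8} \approx 0.625$)
$x{\left(E,U \right)} = \frac{2 U}{\frac{3}{2} + E}$ ($x{\left(E,U \right)} = \frac{U + U}{E + \frac{3}{2}} = \frac{2 U}{\frac{3}{2} + E}$)
$x^{4}{\left(1,J \right)} = \left(4 \cdot \frac{5}{8} \frac{1}{3 + 2 \cdot 1}\right)^{4} = \left(4 \cdot \frac{5}{8} \frac{1}{3 + 2}\right)^{4} = \left(4 \cdot \frac{5}{8} \cdot \frac{1}{5}\right)^{4} = \left(\frac{1}{2}\right)^{4} = \frac{1}{16}$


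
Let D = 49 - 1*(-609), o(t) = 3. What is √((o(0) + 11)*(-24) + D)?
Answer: √322 ≈ 17.944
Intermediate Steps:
D = 658 (D = 49 + 609 = 658)
√((o(0) + 11)*(-24) + D) = √((3 + 11)*(-24) + 658) = √(14*(-24) + 658) = √(-336 + 658) = √322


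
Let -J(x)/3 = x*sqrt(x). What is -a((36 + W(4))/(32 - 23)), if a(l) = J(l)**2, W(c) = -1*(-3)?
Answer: -2197/3 ≈ -732.33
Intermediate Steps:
W(c) = 3
J(x) = -3*x**(3/2) (J(x) = -3*x*sqrt(x) = -3*x**(3/2))
a(l) = 9*l**3 (a(l) = (-3*l**(3/2))**2 = 9*l**3)
-a((36 + W(4))/(32 - 23)) = -9*((36 + 3)/(32 - 23))**3 = -9*(39/9)**3 = -9*(39*(1/9))**3 = -9*(13/3)**3 = -9*2197/27 = -1*2197/3 = -2197/3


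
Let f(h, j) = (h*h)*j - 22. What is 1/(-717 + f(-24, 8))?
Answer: 1/3869 ≈ 0.00025846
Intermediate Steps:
f(h, j) = -22 + j*h² (f(h, j) = h²*j - 22 = j*h² - 22 = -22 + j*h²)
1/(-717 + f(-24, 8)) = 1/(-717 + (-22 + 8*(-24)²)) = 1/(-717 + (-22 + 8*576)) = 1/(-717 + (-22 + 4608)) = 1/(-717 + 4586) = 1/3869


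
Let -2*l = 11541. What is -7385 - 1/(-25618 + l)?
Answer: -463608143/62777 ≈ -7385.0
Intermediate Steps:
l = -11541/2 (l = -½*11541 = -11541/2 ≈ -5770.5)
-7385 - 1/(-25618 + l) = -7385 - 1/(-25618 - 11541/2) = -7385 - 1/(-62777/2) = -7385 - 1*(-2/62777) = -7385 + 2/62777 = -463608143/62777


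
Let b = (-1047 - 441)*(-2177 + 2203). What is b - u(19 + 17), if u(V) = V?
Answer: -38724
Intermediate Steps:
b = -38688 (b = -1488*26 = -38688)
b - u(19 + 17) = -38688 - (19 + 17) = -38688 - 1*36 = -38688 - 36 = -38724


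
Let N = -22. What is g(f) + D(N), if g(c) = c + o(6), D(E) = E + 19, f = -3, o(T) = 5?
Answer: -1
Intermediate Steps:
D(E) = 19 + E
g(c) = 5 + c (g(c) = c + 5 = 5 + c)
g(f) + D(N) = (5 - 3) + (19 - 22) = 2 - 3 = -1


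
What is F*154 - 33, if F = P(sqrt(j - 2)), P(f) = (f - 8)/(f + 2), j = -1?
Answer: -319 + 220*I*sqrt(3) ≈ -319.0 + 381.05*I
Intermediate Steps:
P(f) = (-8 + f)/(2 + f)
F = (-8 + I*sqrt(3))/(2 + I*sqrt(3)) (F = (-8 + sqrt(-1 - 2))/(2 + sqrt(-1 - 2)) = (-8 + sqrt(-3))/(2 + sqrt(-3)) = (-8 + I*sqrt(3))/(2 + I*sqrt(3)) ≈ -1.8571 + 2.4744*I)
F*154 - 33 = (-13/7 + 10*I*sqrt(3)/7)*154 - 33 = (-286 + 220*I*sqrt(3)) - 33 = -319 + 220*I*sqrt(3)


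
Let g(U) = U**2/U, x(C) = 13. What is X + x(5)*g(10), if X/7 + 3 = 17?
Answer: 228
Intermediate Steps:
X = 98 (X = -21 + 7*17 = -21 + 119 = 98)
g(U) = U
X + x(5)*g(10) = 98 + 13*10 = 98 + 130 = 228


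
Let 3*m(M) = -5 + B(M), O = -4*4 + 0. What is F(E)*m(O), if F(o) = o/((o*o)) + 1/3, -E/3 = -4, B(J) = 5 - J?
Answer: 20/9 ≈ 2.2222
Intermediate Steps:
E = 12 (E = -3*(-4) = 12)
F(o) = 1/3 + 1/o (F(o) = o/(o**2) + 1*(1/3) = o/o**2 + 1/3 = 1/o + 1/3 = 1/3 + 1/o)
O = -16 (O = -16 + 0 = -16)
m(M) = -M/3 (m(M) = (-5 + (5 - M))/3 = (-M)/3 = -M/3)
F(E)*m(O) = ((1/3)*(3 + 12)/12)*(-1/3*(-16)) = ((1/3)*(1/12)*15)*(16/3) = (5/12)*(16/3) = 20/9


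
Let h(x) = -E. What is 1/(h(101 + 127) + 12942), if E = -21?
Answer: 1/12963 ≈ 7.7143e-5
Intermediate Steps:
h(x) = 21 (h(x) = -1*(-21) = 21)
1/(h(101 + 127) + 12942) = 1/(21 + 12942) = 1/12963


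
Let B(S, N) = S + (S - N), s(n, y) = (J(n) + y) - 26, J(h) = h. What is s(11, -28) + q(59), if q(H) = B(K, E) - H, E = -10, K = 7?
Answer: -78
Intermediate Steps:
s(n, y) = -26 + n + y (s(n, y) = (n + y) - 26 = -26 + n + y)
B(S, N) = -N + 2*S
q(H) = 24 - H (q(H) = (-1*(-10) + 2*7) - H = (10 + 14) - H = 24 - H)
s(11, -28) + q(59) = (-26 + 11 - 28) + (24 - 1*59) = -43 + (24 - 59) = -43 - 35 = -78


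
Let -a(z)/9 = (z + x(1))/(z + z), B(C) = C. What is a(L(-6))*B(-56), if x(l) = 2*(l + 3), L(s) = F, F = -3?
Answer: -420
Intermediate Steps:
L(s) = -3
x(l) = 6 + 2*l (x(l) = 2*(3 + l) = 6 + 2*l)
a(z) = -9*(8 + z)/(2*z) (a(z) = -9*(z + (6 + 2*1))/(z + z) = -9*(z + (6 + 2))/(2*z) = -9*(z + 8)*1/(2*z) = -9*(8 + z)*1/(2*z) = -9*(8 + z)/(2*z))
a(L(-6))*B(-56) = (-9/2 - 36/(-3))*(-56) = (-9/2 - 36*(-⅓))*(-56) = (-9/2 + 12)*(-56) = (15/2)*(-56) = -420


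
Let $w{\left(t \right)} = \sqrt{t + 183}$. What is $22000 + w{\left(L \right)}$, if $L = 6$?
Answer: $22000 + 3 \sqrt{21} \approx 22014.0$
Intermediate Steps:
$w{\left(t \right)} = \sqrt{183 + t}$
$22000 + w{\left(L \right)} = 22000 + \sqrt{183 + 6} = 22000 + \sqrt{189} = 22000 + 3 \sqrt{21}$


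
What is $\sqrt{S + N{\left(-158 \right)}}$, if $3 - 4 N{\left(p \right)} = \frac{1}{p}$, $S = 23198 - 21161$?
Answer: $\frac{\sqrt{203481722}}{316} \approx 45.141$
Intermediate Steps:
$S = 2037$
$N{\left(p \right)} = \frac{3}{4} - \frac{1}{4 p}$
$\sqrt{S + N{\left(-158 \right)}} = \sqrt{2037 + \frac{-1 + 3 \left(-158\right)}{4 \left(-158\right)}} = \sqrt{2037 + \frac{1}{4} \left(- \frac{1}{158}\right) \left(-1 - 474\right)} = \sqrt{2037 + \frac{1}{4} \left(- \frac{1}{158}\right) \left(-475\right)} = \sqrt{2037 + \frac{475}{632}} = \sqrt{\frac{1287859}{632}} = \frac{\sqrt{203481722}}{316}$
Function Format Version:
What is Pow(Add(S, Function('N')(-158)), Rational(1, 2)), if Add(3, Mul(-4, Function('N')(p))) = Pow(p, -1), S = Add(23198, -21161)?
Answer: Mul(Rational(1, 316), Pow(203481722, Rational(1, 2))) ≈ 45.141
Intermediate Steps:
S = 2037
Function('N')(p) = Add(Rational(3, 4), Mul(Rational(-1, 4), Pow(p, -1)))
Pow(Add(S, Function('N')(-158)), Rational(1, 2)) = Pow(Add(2037, Mul(Rational(1, 4), Pow(-158, -1), Add(-1, Mul(3, -158)))), Rational(1, 2)) = Pow(Add(2037, Mul(Rational(1, 4), Rational(-1, 158), Add(-1, -474))), Rational(1, 2)) = Pow(Add(2037, Mul(Rational(1, 4), Rational(-1, 158), -475)), Rational(1, 2)) = Pow(Add(2037, Rational(475, 632)), Rational(1, 2)) = Pow(Rational(1287859, 632), Rational(1, 2)) = Mul(Rational(1, 316), Pow(203481722, Rational(1, 2)))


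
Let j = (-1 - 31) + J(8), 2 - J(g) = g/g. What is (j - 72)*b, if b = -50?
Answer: 5150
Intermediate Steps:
J(g) = 1 (J(g) = 2 - g/g = 2 - 1*1 = 2 - 1 = 1)
j = -31 (j = (-1 - 31) + 1 = -32 + 1 = -31)
(j - 72)*b = (-31 - 72)*(-50) = -103*(-50) = 5150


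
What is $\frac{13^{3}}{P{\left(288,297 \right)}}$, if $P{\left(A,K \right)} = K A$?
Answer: $\frac{2197}{85536} \approx 0.025685$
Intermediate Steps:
$P{\left(A,K \right)} = A K$
$\frac{13^{3}}{P{\left(288,297 \right)}} = \frac{13^{3}}{288 \cdot 297} = \frac{2197}{85536}$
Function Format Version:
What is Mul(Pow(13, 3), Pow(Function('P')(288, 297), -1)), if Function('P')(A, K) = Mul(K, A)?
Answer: Rational(2197, 85536) ≈ 0.025685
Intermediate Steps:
Function('P')(A, K) = Mul(A, K)
Mul(Pow(13, 3), Pow(Function('P')(288, 297), -1)) = Mul(Pow(13, 3), Pow(Mul(288, 297), -1)) = Mul(2197, Pow(85536, -1)) = Mul(2197, Rational(1, 85536)) = Rational(2197, 85536)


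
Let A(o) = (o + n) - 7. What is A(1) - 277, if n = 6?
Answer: -277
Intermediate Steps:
A(o) = -1 + o (A(o) = (o + 6) - 7 = (6 + o) - 7 = -1 + o)
A(1) - 277 = (-1 + 1) - 277 = 0 - 277 = -277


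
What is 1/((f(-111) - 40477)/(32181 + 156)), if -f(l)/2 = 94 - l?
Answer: -3593/4543 ≈ -0.79089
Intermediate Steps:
f(l) = -188 + 2*l (f(l) = -2*(94 - l) = -188 + 2*l)
1/((f(-111) - 40477)/(32181 + 156)) = 1/(((-188 + 2*(-111)) - 40477)/(32181 + 156)) = 1/(((-188 - 222) - 40477)/32337) = 1/((-410 - 40477)*(1/32337)) = 1/(-40887*1/32337) = 1/(-4543/3593) = -3593/4543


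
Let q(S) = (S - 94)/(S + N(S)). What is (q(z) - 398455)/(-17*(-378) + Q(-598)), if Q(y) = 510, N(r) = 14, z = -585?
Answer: -37919521/660076 ≈ -57.447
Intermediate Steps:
q(S) = (-94 + S)/(14 + S) (q(S) = (S - 94)/(S + 14) = (-94 + S)/(14 + S))
(q(z) - 398455)/(-17*(-378) + Q(-598)) = ((-94 - 585)/(14 - 585) - 398455)/(-17*(-378) + 510) = (-679/(-571) - 398455)/(6426 + 510) = (-1/571*(-679) - 398455)/6936 = (679/571 - 398455)*(1/6936) = -227517126/571*1/6936 = -37919521/660076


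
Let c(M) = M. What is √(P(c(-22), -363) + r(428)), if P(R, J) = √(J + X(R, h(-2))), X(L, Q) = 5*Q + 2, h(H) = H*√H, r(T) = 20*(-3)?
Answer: √(-60 + √(-361 - 10*I*√2)) ≈ 1.2155 - 7.817*I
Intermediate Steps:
r(T) = -60
h(H) = H^(3/2)
X(L, Q) = 2 + 5*Q
P(R, J) = √(2 + J - 10*I*√2) (P(R, J) = √(J + (2 + 5*(-2)^(3/2))) = √(J + (2 + 5*(-2*I*√2))) = √(J + (2 - 10*I*√2)) = √(2 + J - 10*I*√2))
√(P(c(-22), -363) + r(428)) = √(√(2 - 363 - 10*I*√2) - 60) = √(√(-361 - 10*I*√2) - 60) = √(-60 + √(-361 - 10*I*√2))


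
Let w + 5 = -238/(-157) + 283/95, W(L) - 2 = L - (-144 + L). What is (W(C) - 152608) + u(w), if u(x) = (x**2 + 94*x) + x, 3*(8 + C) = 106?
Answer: -33926891789744/222457225 ≈ -1.5251e+5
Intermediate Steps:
C = 82/3 (C = -8 + (1/3)*106 = -8 + 106/3 = 82/3 ≈ 27.333)
W(L) = 146 (W(L) = 2 + (L - (-144 + L)) = 2 + (L + (144 - L)) = 2 + 144 = 146)
w = -7534/14915 (w = -5 + (-238/(-157) + 283/95) = -5 + (-238*(-1/157) + 283*(1/95)) = -5 + (238/157 + 283/95) = -5 + 67041/14915 = -7534/14915 ≈ -0.50513)
u(x) = x**2 + 95*x
(W(C) - 152608) + u(w) = (146 - 152608) - 7534*(95 - 7534/14915)/14915 = -152462 - 7534/14915*1409391/14915 = -152462 - 10618351794/222457225 = -33926891789744/222457225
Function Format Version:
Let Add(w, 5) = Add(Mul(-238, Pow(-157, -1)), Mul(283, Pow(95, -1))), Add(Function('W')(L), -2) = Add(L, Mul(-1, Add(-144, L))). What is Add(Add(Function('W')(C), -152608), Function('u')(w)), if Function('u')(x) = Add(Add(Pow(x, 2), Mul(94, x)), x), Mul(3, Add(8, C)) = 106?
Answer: Rational(-33926891789744, 222457225) ≈ -1.5251e+5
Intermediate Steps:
C = Rational(82, 3) (C = Add(-8, Mul(Rational(1, 3), 106)) = Add(-8, Rational(106, 3)) = Rational(82, 3) ≈ 27.333)
Function('W')(L) = 146 (Function('W')(L) = Add(2, Add(L, Mul(-1, Add(-144, L)))) = Add(2, Add(L, Add(144, Mul(-1, L)))) = Add(2, 144) = 146)
w = Rational(-7534, 14915) (w = Add(-5, Add(Mul(-238, Pow(-157, -1)), Mul(283, Pow(95, -1)))) = Add(-5, Add(Mul(-238, Rational(-1, 157)), Mul(283, Rational(1, 95)))) = Add(-5, Add(Rational(238, 157), Rational(283, 95))) = Add(-5, Rational(67041, 14915)) = Rational(-7534, 14915) ≈ -0.50513)
Function('u')(x) = Add(Pow(x, 2), Mul(95, x))
Add(Add(Function('W')(C), -152608), Function('u')(w)) = Add(Add(146, -152608), Mul(Rational(-7534, 14915), Add(95, Rational(-7534, 14915)))) = Add(-152462, Mul(Rational(-7534, 14915), Rational(1409391, 14915))) = Add(-152462, Rational(-10618351794, 222457225)) = Rational(-33926891789744, 222457225)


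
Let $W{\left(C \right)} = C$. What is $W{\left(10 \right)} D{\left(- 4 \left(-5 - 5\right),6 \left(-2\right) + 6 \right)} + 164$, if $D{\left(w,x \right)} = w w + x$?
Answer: $16104$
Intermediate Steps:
$D{\left(w,x \right)} = x + w^{2}$ ($D{\left(w,x \right)} = w^{2} + x = x + w^{2}$)
$W{\left(10 \right)} D{\left(- 4 \left(-5 - 5\right),6 \left(-2\right) + 6 \right)} + 164 = 10 \left(\left(6 \left(-2\right) + 6\right) + \left(- 4 \left(-5 - 5\right)\right)^{2}\right) + 164 = 10 \left(\left(-12 + 6\right) + \left(\left(-4\right) \left(-10\right)\right)^{2}\right) + 164 = 10 \left(-6 + 40^{2}\right) + 164 = 10 \left(-6 + 1600\right) + 164 = 10 \cdot 1594 + 164 = 15940 + 164 = 16104$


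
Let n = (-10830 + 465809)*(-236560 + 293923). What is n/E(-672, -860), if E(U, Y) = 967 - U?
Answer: 26098960377/1639 ≈ 1.5924e+7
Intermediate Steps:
n = 26098960377 (n = 454979*57363 = 26098960377)
n/E(-672, -860) = 26098960377/(967 - 1*(-672)) = 26098960377/(967 + 672) = 26098960377/1639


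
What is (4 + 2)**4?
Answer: 1296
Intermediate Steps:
(4 + 2)**4 = 6**4 = 1296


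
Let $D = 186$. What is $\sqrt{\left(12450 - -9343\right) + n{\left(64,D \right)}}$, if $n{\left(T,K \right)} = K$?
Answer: $\sqrt{21979} \approx 148.25$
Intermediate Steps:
$\sqrt{\left(12450 - -9343\right) + n{\left(64,D \right)}} = \sqrt{\left(12450 - -9343\right) + 186} = \sqrt{\left(12450 + 9343\right) + 186} = \sqrt{21793 + 186} = \sqrt{21979}$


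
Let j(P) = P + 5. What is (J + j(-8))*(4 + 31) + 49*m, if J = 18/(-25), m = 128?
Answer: 30709/5 ≈ 6141.8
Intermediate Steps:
j(P) = 5 + P
J = -18/25 (J = 18*(-1/25) = -18/25 ≈ -0.72000)
(J + j(-8))*(4 + 31) + 49*m = (-18/25 + (5 - 8))*(4 + 31) + 49*128 = (-18/25 - 3)*35 + 6272 = -93/25*35 + 6272 = -651/5 + 6272 = 30709/5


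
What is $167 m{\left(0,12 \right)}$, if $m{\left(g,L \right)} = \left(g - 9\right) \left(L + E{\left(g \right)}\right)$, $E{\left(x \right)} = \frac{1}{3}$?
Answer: $-18537$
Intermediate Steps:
$E{\left(x \right)} = \frac{1}{3}$
$m{\left(g,L \right)} = \left(-9 + g\right) \left(\frac{1}{3} + L\right)$ ($m{\left(g,L \right)} = \left(g - 9\right) \left(L + \frac{1}{3}\right) = \left(-9 + g\right) \left(\frac{1}{3} + L\right)$)
$167 m{\left(0,12 \right)} = 167 \left(-3 - 108 + \frac{1}{3} \cdot 0 + 12 \cdot 0\right) = 167 \left(-3 - 108 + 0 + 0\right) = 167 \left(-111\right) = -18537$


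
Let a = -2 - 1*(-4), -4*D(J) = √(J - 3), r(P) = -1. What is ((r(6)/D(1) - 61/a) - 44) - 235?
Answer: -619/2 - 2*I*√2 ≈ -309.5 - 2.8284*I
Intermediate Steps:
D(J) = -√(-3 + J)/4 (D(J) = -√(J - 3)/4 = -√(-3 + J)/4)
a = 2 (a = -2 + 4 = 2)
((r(6)/D(1) - 61/a) - 44) - 235 = ((-1/((-√(-3 + 1)/4)) - 61/2) - 44) - 235 = ((-1/((-I*√2/4)) - 61*½) - 44) - 235 = ((-1/((-I*√2/4)) - 61/2) - 44) - 235 = ((-2*I*√2 - 61/2) - 44) - 235 = ((-61/2 - 2*I*√2) - 44) - 235 = (-149/2 - 2*I*√2) - 235 = -619/2 - 2*I*√2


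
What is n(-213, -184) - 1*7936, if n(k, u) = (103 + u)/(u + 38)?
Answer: -1158575/146 ≈ -7935.4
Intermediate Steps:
n(k, u) = (103 + u)/(38 + u)
n(-213, -184) - 1*7936 = (103 - 184)/(38 - 184) - 1*7936 = -81/(-146) - 7936 = -1/146*(-81) - 7936 = 81/146 - 7936 = -1158575/146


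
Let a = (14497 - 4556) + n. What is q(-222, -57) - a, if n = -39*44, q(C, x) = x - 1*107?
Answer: -8389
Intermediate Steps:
q(C, x) = -107 + x (q(C, x) = x - 107 = -107 + x)
n = -1716
a = 8225 (a = (14497 - 4556) - 1716 = 9941 - 1716 = 8225)
q(-222, -57) - a = (-107 - 57) - 1*8225 = -164 - 8225 = -8389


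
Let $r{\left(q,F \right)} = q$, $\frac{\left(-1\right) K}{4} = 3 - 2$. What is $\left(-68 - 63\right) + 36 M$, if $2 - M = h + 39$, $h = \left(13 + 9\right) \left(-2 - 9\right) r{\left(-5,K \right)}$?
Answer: $-45023$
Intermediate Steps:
$K = -4$ ($K = - 4 \left(3 - 2\right) = \left(-4\right) 1 = -4$)
$h = 1210$ ($h = \left(13 + 9\right) \left(-2 - 9\right) \left(-5\right) = 22 \left(-11\right) \left(-5\right) = \left(-242\right) \left(-5\right) = 1210$)
$M = -1247$ ($M = 2 - \left(1210 + 39\right) = 2 - 1249 = -1247$)
$\left(-68 - 63\right) + 36 M = \left(-68 - 63\right) + 36 \left(-1247\right) = \left(-68 - 63\right) - 44892 = -131 - 44892 = -45023$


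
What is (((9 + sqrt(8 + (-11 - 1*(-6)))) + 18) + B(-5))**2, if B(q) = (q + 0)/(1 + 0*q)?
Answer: (22 + sqrt(3))**2 ≈ 563.21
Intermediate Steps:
B(q) = q (B(q) = q/(1 + 0) = q/1 = q*1 = q)
(((9 + sqrt(8 + (-11 - 1*(-6)))) + 18) + B(-5))**2 = (((9 + sqrt(8 + (-11 - 1*(-6)))) + 18) - 5)**2 = (((9 + sqrt(8 + (-11 + 6))) + 18) - 5)**2 = (((9 + sqrt(8 - 5)) + 18) - 5)**2 = (((9 + sqrt(3)) + 18) - 5)**2 = ((27 + sqrt(3)) - 5)**2 = (22 + sqrt(3))**2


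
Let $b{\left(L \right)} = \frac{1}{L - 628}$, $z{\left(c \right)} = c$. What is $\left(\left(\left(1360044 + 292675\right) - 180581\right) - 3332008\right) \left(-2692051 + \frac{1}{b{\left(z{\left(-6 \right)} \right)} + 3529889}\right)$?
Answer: $\frac{2241022282108375465734}{447589925} \approx 5.0069 \cdot 10^{12}$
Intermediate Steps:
$b{\left(L \right)} = \frac{1}{-628 + L}$
$\left(\left(\left(1360044 + 292675\right) - 180581\right) - 3332008\right) \left(-2692051 + \frac{1}{b{\left(z{\left(-6 \right)} \right)} + 3529889}\right) = \left(\left(\left(1360044 + 292675\right) - 180581\right) - 3332008\right) \left(-2692051 + \frac{1}{\frac{1}{-628 - 6} + 3529889}\right) = \left(\left(1652719 - 180581\right) - 3332008\right) \left(-2692051 + \frac{1}{\frac{1}{-634} + 3529889}\right) = \left(1472138 - 3332008\right) \left(-2692051 + \frac{1}{- \frac{1}{634} + 3529889}\right) = - 1859870 \left(-2692051 + \frac{1}{\frac{2237949625}{634}}\right) = - 1859870 \left(-2692051 + \frac{634}{2237949625}\right) = \left(-1859870\right) \left(- \frac{6024674525930241}{2237949625}\right) = \frac{2241022282108375465734}{447589925}$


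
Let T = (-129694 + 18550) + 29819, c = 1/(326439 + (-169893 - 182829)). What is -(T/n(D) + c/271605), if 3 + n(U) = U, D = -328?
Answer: -580546174534544/2362874685165 ≈ -245.69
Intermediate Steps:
n(U) = -3 + U
c = -1/26283 (c = 1/(326439 - 352722) = 1/(-26283) = -1/26283 ≈ -3.8047e-5)
T = -81325 (T = -111144 + 29819 = -81325)
-(T/n(D) + c/271605) = -(-81325/(-3 - 328) - 1/26283/271605) = -(-81325/(-331) - 1/26283*1/271605) = -(-81325*(-1/331) - 1/7138594215) = -(81325/331 - 1/7138594215) = -1*580546174534544/2362874685165 = -580546174534544/2362874685165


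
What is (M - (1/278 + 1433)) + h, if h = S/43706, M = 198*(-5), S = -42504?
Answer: -14725979591/6075134 ≈ -2424.0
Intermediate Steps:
M = -990
h = -21252/21853 (h = -42504/43706 = -42504*1/43706 = -21252/21853 ≈ -0.97250)
(M - (1/278 + 1433)) + h = (-990 - (1/278 + 1433)) - 21252/21853 = (-990 - 1*398375/278) - 21252/21853 = (-990 - 398375/278) - 21252/21853 = -673595/278 - 21252/21853 = -14725979591/6075134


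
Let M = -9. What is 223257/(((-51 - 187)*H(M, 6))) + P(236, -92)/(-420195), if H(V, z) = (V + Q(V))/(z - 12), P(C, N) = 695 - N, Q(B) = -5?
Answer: -281435736487/700044870 ≈ -402.03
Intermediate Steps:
H(V, z) = (-5 + V)/(-12 + z) (H(V, z) = (V - 5)/(z - 12) = (-5 + V)/(-12 + z))
223257/(((-51 - 187)*H(M, 6))) + P(236, -92)/(-420195) = 223257/(((-51 - 187)*((-5 - 9)/(-12 + 6)))) + (695 - 1*(-92))/(-420195) = 223257/((-238*(-14)/(-6))) + (695 + 92)*(-1/420195) = 223257/((-(-119)*(-14)/3)) + 787*(-1/420195) = 223257/((-238*7/3)) - 787/420195 = 223257/(-1666/3) - 787/420195 = 223257*(-3/1666) - 787/420195 = -669771/1666 - 787/420195 = -281435736487/700044870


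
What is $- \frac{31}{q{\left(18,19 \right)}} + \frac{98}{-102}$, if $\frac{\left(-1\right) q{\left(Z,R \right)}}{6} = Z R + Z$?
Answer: $- \frac{34753}{36720} \approx -0.94643$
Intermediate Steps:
$q{\left(Z,R \right)} = - 6 Z - 6 R Z$ ($q{\left(Z,R \right)} = - 6 \left(Z R + Z\right) = - 6 \left(R Z + Z\right) = - 6 \left(Z + R Z\right) = - 6 Z - 6 R Z$)
$- \frac{31}{q{\left(18,19 \right)}} + \frac{98}{-102} = - \frac{31}{\left(-6\right) 18 \left(1 + 19\right)} + \frac{98}{-102} = - \frac{31}{\left(-6\right) 18 \cdot 20} + 98 \left(- \frac{1}{102}\right) = - \frac{31}{-2160} - \frac{49}{51} = \left(-31\right) \left(- \frac{1}{2160}\right) - \frac{49}{51} = \frac{31}{2160} - \frac{49}{51} = - \frac{34753}{36720}$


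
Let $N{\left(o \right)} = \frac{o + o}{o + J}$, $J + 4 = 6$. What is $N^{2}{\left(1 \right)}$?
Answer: $\frac{4}{9} \approx 0.44444$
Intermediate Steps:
$J = 2$ ($J = -4 + 6 = 2$)
$N{\left(o \right)} = \frac{2 o}{2 + o}$ ($N{\left(o \right)} = \frac{o + o}{o + 2} = \frac{2 o}{2 + o}$)
$N^{2}{\left(1 \right)} = \left(2 \cdot 1 \frac{1}{2 + 1}\right)^{2} = \left(2 \cdot 1 \cdot \frac{1}{3}\right)^{2} = \left(\frac{2}{3}\right)^{2} = \frac{4}{9}$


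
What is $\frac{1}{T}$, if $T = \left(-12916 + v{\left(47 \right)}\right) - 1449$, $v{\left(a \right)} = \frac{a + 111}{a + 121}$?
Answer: $- \frac{84}{1206581} \approx -6.9618 \cdot 10^{-5}$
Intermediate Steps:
$v{\left(a \right)} = \frac{111 + a}{121 + a}$
$T = - \frac{1206581}{84}$ ($T = \left(-12916 + \frac{111 + 47}{121 + 47}\right) - 1449 = \left(-12916 + \frac{1}{168} \cdot 158\right) - 1449 = \left(-12916 + \frac{79}{84}\right) - 1449 = - \frac{1084865}{84} - 1449 = - \frac{1206581}{84} \approx -14364.0$)
$\frac{1}{T} = \frac{1}{- \frac{1206581}{84}} = - \frac{84}{1206581}$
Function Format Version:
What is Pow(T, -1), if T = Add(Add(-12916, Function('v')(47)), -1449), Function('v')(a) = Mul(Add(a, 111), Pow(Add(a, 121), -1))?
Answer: Rational(-84, 1206581) ≈ -6.9618e-5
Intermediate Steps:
Function('v')(a) = Mul(Pow(Add(121, a), -1), Add(111, a)) (Function('v')(a) = Mul(Add(111, a), Pow(Add(121, a), -1)) = Mul(Pow(Add(121, a), -1), Add(111, a)))
T = Rational(-1206581, 84) (T = Add(Add(-12916, Mul(Pow(Add(121, 47), -1), Add(111, 47))), -1449) = Add(Add(-12916, Mul(Pow(168, -1), 158)), -1449) = Add(Add(-12916, Mul(Rational(1, 168), 158)), -1449) = Add(Add(-12916, Rational(79, 84)), -1449) = Add(Rational(-1084865, 84), -1449) = Rational(-1206581, 84) ≈ -14364.)
Pow(T, -1) = Pow(Rational(-1206581, 84), -1) = Rational(-84, 1206581)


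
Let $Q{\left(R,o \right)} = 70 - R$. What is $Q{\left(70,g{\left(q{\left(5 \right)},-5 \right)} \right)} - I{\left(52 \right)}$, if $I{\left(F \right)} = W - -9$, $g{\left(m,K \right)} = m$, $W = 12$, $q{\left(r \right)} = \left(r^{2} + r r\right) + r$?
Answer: $-21$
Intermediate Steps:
$q{\left(r \right)} = r + 2 r^{2}$ ($q{\left(r \right)} = \left(r^{2} + r^{2}\right) + r = 2 r^{2} + r = r + 2 r^{2}$)
$I{\left(F \right)} = 21$ ($I{\left(F \right)} = 12 - -9 = 12 + 9 = 21$)
$Q{\left(70,g{\left(q{\left(5 \right)},-5 \right)} \right)} - I{\left(52 \right)} = \left(70 - 70\right) - 21 = 0 - 21 = -21$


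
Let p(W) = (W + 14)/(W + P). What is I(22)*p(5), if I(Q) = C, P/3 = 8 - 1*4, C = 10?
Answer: 190/17 ≈ 11.176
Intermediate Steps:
P = 12 (P = 3*(8 - 1*4) = 3*(8 - 4) = 3*4 = 12)
I(Q) = 10
p(W) = (14 + W)/(12 + W) (p(W) = (W + 14)/(W + 12) = (14 + W)/(12 + W))
I(22)*p(5) = 10*((14 + 5)/(12 + 5)) = 10*(19/17) = 190/17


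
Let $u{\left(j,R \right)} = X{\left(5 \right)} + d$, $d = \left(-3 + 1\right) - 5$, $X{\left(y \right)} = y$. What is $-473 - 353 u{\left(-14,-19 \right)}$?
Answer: $233$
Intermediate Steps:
$d = -7$ ($d = -2 - 5 = -7$)
$u{\left(j,R \right)} = -2$ ($u{\left(j,R \right)} = 5 - 7 = -2$)
$-473 - 353 u{\left(-14,-19 \right)} = -473 - -706 = -473 + 706 = 233$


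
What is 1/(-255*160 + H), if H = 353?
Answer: -1/40447 ≈ -2.4724e-5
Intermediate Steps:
1/(-255*160 + H) = 1/(-255*160 + 353) = 1/(-40800 + 353) = 1/(-40447) = -1/40447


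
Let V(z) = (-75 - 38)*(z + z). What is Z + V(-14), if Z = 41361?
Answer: 44525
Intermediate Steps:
V(z) = -226*z
Z + V(-14) = 41361 - 226*(-14) = 41361 + 3164 = 44525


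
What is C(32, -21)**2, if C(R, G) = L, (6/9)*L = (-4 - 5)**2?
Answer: 59049/4 ≈ 14762.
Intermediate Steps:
L = 243/2 (L = 3*(-4 - 5)**2/2 = (3/2)*(-9)**2 = (3/2)*81 = 243/2 ≈ 121.50)
C(R, G) = 243/2
C(32, -21)**2 = (243/2)**2 = 59049/4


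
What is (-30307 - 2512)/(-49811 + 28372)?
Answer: 32819/21439 ≈ 1.5308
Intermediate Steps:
(-30307 - 2512)/(-49811 + 28372) = -32819/(-21439) = -32819*(-1/21439) = 32819/21439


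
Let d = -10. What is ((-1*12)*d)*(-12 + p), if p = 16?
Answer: 480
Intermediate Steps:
((-1*12)*d)*(-12 + p) = (-1*12*(-10))*(-12 + 16) = -12*(-10)*4 = 120*4 = 480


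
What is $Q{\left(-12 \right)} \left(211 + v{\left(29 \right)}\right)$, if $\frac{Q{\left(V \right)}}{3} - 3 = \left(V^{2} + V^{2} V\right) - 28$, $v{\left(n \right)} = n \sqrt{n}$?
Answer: $-1018497 - 139983 \sqrt{29} \approx -1.7723 \cdot 10^{6}$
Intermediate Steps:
$v{\left(n \right)} = n^{\frac{3}{2}}$
$Q{\left(V \right)} = -75 + 3 V^{2} + 3 V^{3}$ ($Q{\left(V \right)} = 9 + 3 \left(\left(V^{2} + V^{2} V\right) - 28\right) = 9 + 3 \left(\left(V^{2} + V^{3}\right) - 28\right) = 9 + 3 \left(-28 + V^{2} + V^{3}\right) = 9 + \left(-84 + 3 V^{2} + 3 V^{3}\right) = -75 + 3 V^{2} + 3 V^{3}$)
$Q{\left(-12 \right)} \left(211 + v{\left(29 \right)}\right) = \left(-75 + 3 \left(-12\right)^{2} + 3 \left(-12\right)^{3}\right) \left(211 + 29^{\frac{3}{2}}\right) = \left(-75 + 3 \cdot 144 + 3 \left(-1728\right)\right) \left(211 + 29 \sqrt{29}\right) = \left(-75 + 432 - 5184\right) \left(211 + 29 \sqrt{29}\right) = - 4827 \left(211 + 29 \sqrt{29}\right) = -1018497 - 139983 \sqrt{29}$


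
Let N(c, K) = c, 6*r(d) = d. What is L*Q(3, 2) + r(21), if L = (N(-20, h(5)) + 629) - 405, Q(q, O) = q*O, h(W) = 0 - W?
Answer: 2455/2 ≈ 1227.5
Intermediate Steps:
r(d) = d/6
h(W) = -W
Q(q, O) = O*q
L = 204 (L = (-20 + 629) - 405 = 609 - 405 = 204)
L*Q(3, 2) + r(21) = 204*(2*3) + (⅙)*21 = 204*6 + 7/2 = 1224 + 7/2 = 2455/2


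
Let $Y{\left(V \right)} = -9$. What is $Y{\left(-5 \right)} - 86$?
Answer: $-95$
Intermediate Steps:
$Y{\left(-5 \right)} - 86 = -9 - 86 = -95$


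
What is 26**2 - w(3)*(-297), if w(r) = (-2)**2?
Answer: 1864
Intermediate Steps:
w(r) = 4
26**2 - w(3)*(-297) = 26**2 - 4*(-297) = 676 - 1*(-1188) = 676 + 1188 = 1864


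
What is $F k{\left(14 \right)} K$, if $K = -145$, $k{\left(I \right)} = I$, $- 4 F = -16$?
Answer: $-8120$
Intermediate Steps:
$F = 4$ ($F = \left(- \frac{1}{4}\right) \left(-16\right) = 4$)
$F k{\left(14 \right)} K = 4 \cdot 14 \left(-145\right) = 56 \left(-145\right) = -8120$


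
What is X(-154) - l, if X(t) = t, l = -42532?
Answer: 42378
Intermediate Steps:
X(-154) - l = -154 - 1*(-42532) = -154 + 42532 = 42378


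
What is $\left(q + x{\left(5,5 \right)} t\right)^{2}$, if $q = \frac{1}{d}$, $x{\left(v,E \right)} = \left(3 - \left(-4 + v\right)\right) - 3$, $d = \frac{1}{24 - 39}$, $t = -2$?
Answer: $169$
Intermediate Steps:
$d = - \frac{1}{15}$ ($d = \frac{1}{-15} = - \frac{1}{15} \approx -0.066667$)
$x{\left(v,E \right)} = 4 - v$ ($x{\left(v,E \right)} = \left(7 - v\right) - 3 = 4 - v$)
$q = -15$ ($q = \frac{1}{- \frac{1}{15}} = -15$)
$\left(q + x{\left(5,5 \right)} t\right)^{2} = \left(-15 + \left(4 - 5\right) \left(-2\right)\right)^{2} = \left(-15 - -2\right)^{2} = \left(-15 + 2\right)^{2} = \left(-13\right)^{2} = 169$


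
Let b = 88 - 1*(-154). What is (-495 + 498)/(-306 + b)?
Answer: -3/64 ≈ -0.046875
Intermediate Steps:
b = 242 (b = 88 + 154 = 242)
(-495 + 498)/(-306 + b) = (-495 + 498)/(-306 + 242) = 3/(-64) = 3*(-1/64) = -3/64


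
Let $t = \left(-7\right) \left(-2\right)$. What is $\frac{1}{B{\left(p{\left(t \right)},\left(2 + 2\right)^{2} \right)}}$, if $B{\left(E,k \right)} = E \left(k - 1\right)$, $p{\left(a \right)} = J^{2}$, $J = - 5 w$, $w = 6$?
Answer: $\frac{1}{13500} \approx 7.4074 \cdot 10^{-5}$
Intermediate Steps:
$J = -30$ ($J = \left(-5\right) 6 = -30$)
$t = 14$
$p{\left(a \right)} = 900$ ($p{\left(a \right)} = \left(-30\right)^{2} = 900$)
$B{\left(E,k \right)} = E \left(-1 + k\right)$
$\frac{1}{B{\left(p{\left(t \right)},\left(2 + 2\right)^{2} \right)}} = \frac{1}{900 \left(-1 + \left(2 + 2\right)^{2}\right)} = \frac{1}{900 \left(-1 + 4^{2}\right)} = \frac{1}{900 \left(-1 + 16\right)} = \frac{1}{900 \cdot 15} = \frac{1}{13500}$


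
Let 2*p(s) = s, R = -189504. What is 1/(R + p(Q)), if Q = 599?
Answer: -2/378409 ≈ -5.2853e-6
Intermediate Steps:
p(s) = s/2
1/(R + p(Q)) = 1/(-189504 + (½)*599) = 1/(-189504 + 599/2) = 1/(-378409/2) = -2/378409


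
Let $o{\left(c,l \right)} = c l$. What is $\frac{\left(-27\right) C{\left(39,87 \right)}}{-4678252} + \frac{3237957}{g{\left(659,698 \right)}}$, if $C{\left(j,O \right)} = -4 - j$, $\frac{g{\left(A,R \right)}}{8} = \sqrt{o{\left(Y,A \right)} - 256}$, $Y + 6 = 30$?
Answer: $- \frac{1161}{4678252} + \frac{3237957 \sqrt{3890}}{62240} \approx 3244.7$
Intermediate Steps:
$Y = 24$ ($Y = -6 + 30 = 24$)
$g{\left(A,R \right)} = 8 \sqrt{-256 + 24 A}$ ($g{\left(A,R \right)} = 8 \sqrt{24 A - 256} = 8 \sqrt{-256 + 24 A}$)
$\frac{\left(-27\right) C{\left(39,87 \right)}}{-4678252} + \frac{3237957}{g{\left(659,698 \right)}} = \frac{\left(-27\right) \left(-4 - 39\right)}{-4678252} + \frac{3237957}{16 \sqrt{-64 + 6 \cdot 659}} = - 27 \left(-4 - 39\right) \left(- \frac{1}{4678252}\right) + \frac{3237957}{16 \sqrt{-64 + 3954}} = \left(-27\right) \left(-43\right) \left(- \frac{1}{4678252}\right) + \frac{3237957}{16 \sqrt{3890}} = 1161 \left(- \frac{1}{4678252}\right) + 3237957 \frac{\sqrt{3890}}{62240} = - \frac{1161}{4678252} + \frac{3237957 \sqrt{3890}}{62240}$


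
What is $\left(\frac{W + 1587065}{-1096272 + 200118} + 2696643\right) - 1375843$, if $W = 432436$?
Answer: $\frac{394546061233}{298718} \approx 1.3208 \cdot 10^{6}$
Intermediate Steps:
$\left(\frac{W + 1587065}{-1096272 + 200118} + 2696643\right) - 1375843 = \left(\frac{432436 + 1587065}{-1096272 + 200118} + 2696643\right) - 1375843 = \left(\frac{2019501}{-896154} + 2696643\right) - 1375843 = \left(2019501 \left(- \frac{1}{896154}\right) + 2696643\right) - 1375843 = \left(- \frac{673167}{298718} + 2696643\right) - 1375843 = \frac{805535130507}{298718} - 1375843 = \frac{394546061233}{298718}$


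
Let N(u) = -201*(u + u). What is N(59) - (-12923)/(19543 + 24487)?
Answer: -1044290617/44030 ≈ -23718.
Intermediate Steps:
N(u) = -402*u
N(59) - (-12923)/(19543 + 24487) = -402*59 - (-12923)/(19543 + 24487) = -23718 - (-12923)/44030 = -23718 - 1*(-12923/44030) = -23718 + 12923/44030 = -1044290617/44030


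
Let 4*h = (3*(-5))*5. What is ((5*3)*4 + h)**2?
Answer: 27225/16 ≈ 1701.6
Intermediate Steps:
h = -75/4 (h = ((3*(-5))*5)/4 = (-15*5)/4 = (1/4)*(-75) = -75/4 ≈ -18.750)
((5*3)*4 + h)**2 = ((5*3)*4 - 75/4)**2 = (15*4 - 75/4)**2 = (60 - 75/4)**2 = (165/4)**2 = 27225/16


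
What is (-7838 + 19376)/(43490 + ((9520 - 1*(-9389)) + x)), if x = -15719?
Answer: 1923/7780 ≈ 0.24717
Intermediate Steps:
(-7838 + 19376)/(43490 + ((9520 - 1*(-9389)) + x)) = (-7838 + 19376)/(43490 + ((9520 - 1*(-9389)) - 15719)) = 11538/(43490 + ((9520 + 9389) - 15719)) = 11538/(43490 + (18909 - 15719)) = 11538/(43490 + 3190) = 11538/46680 = 11538*(1/46680) = 1923/7780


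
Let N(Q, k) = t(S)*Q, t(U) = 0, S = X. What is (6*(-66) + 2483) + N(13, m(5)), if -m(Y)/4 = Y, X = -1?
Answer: 2087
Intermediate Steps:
m(Y) = -4*Y
S = -1
N(Q, k) = 0 (N(Q, k) = 0*Q = 0)
(6*(-66) + 2483) + N(13, m(5)) = (6*(-66) + 2483) + 0 = (-396 + 2483) + 0 = 2087 + 0 = 2087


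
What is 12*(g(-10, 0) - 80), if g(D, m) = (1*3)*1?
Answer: -924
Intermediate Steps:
g(D, m) = 3 (g(D, m) = 3*1 = 3)
12*(g(-10, 0) - 80) = 12*(3 - 80) = 12*(-77) = -924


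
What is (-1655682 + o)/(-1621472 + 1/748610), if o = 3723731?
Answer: -1548162161890/1213850153919 ≈ -1.2754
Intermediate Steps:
(-1655682 + o)/(-1621472 + 1/748610) = (-1655682 + 3723731)/(-1621472 + 1/748610) = 2068049/(-1621472 + 1/748610) = 2068049/(-1213850153919/748610) = 2068049*(-748610/1213850153919) = -1548162161890/1213850153919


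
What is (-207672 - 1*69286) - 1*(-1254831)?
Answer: 977873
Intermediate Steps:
(-207672 - 1*69286) - 1*(-1254831) = (-207672 - 69286) + 1254831 = -276958 + 1254831 = 977873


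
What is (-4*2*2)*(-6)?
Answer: 96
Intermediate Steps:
(-4*2*2)*(-6) = -8*2*(-6) = -16*(-6) = 96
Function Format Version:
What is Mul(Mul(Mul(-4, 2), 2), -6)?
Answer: 96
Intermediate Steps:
Mul(Mul(Mul(-4, 2), 2), -6) = Mul(Mul(-8, 2), -6) = Mul(-16, -6) = 96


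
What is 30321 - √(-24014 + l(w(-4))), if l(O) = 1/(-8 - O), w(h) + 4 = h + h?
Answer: 30321 - I*√96055/2 ≈ 30321.0 - 154.96*I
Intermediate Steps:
w(h) = -4 + 2*h (w(h) = -4 + (h + h) = -4 + 2*h)
30321 - √(-24014 + l(w(-4))) = 30321 - √(-24014 - 1/(8 + (-4 + 2*(-4)))) = 30321 - √(-24014 - 1/(8 + (-4 - 8))) = 30321 - √(-24014 - 1/(8 - 12)) = 30321 - √(-24014 - 1/(-4)) = 30321 - √(-24014 - 1*(-¼)) = 30321 - √(-24014 + ¼) = 30321 - √(-96055/4) = 30321 - I*√96055/2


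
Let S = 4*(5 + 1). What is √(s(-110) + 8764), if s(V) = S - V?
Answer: √8898 ≈ 94.329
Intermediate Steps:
S = 24 (S = 4*6 = 24)
s(V) = 24 - V
√(s(-110) + 8764) = √((24 - 1*(-110)) + 8764) = √((24 + 110) + 8764) = √(134 + 8764) = √8898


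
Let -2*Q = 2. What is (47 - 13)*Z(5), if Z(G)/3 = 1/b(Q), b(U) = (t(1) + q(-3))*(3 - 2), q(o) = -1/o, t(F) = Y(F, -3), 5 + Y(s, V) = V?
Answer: -306/23 ≈ -13.304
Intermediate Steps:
Y(s, V) = -5 + V
Q = -1 (Q = -½*2 = -1)
t(F) = -8 (t(F) = -5 - 3 = -8)
b(U) = -23/3 (b(U) = (-8 - 1/(-3))*(3 - 2) = (-8 - 1*(-⅓))*1 = (-8 + ⅓)*1 = -23/3*1 = -23/3)
Z(G) = -9/23 (Z(G) = 3/(-23/3) = 3*(-3/23) = -9/23)
(47 - 13)*Z(5) = (47 - 13)*(-9/23) = 34*(-9/23) = -306/23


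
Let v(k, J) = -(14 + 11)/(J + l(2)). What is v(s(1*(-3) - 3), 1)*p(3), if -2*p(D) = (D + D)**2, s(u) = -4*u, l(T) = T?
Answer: 150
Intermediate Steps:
p(D) = -2*D**2 (p(D) = -(D + D)**2/2 = -4*D**2/2 = -2*D**2)
v(k, J) = -25/(2 + J) (v(k, J) = -(14 + 11)/(J + 2) = -25/(2 + J))
v(s(1*(-3) - 3), 1)*p(3) = (-25/(2 + 1))*(-2*3**2) = (-25/3)*(-2*9) = -25*1/3*(-18) = -25/3*(-18) = 150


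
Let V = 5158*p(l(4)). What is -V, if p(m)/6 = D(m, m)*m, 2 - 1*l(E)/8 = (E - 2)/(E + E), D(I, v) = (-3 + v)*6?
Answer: -28595952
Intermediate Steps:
D(I, v) = -18 + 6*v
l(E) = 16 - 4*(-2 + E)/E (l(E) = 16 - 8*(E - 2)/(E + E) = 16 - 8*(-2 + E)/(2*E) = 16 - 8*(-2 + E)*1/(2*E) = 16 - 4*(-2 + E)/E)
p(m) = 6*m*(-18 + 6*m) (p(m) = 6*((-18 + 6*m)*m) = 6*(m*(-18 + 6*m)) = 6*m*(-18 + 6*m))
V = 28595952 (V = 5158*(36*(12 + 8/4)*(-3 + (12 + 8/4))) = 5158*(36*(12 + 8*(¼))*(-3 + (12 + 8*(¼)))) = 5158*(36*(12 + 2)*(-3 + (12 + 2))) = 5158*(36*14*(-3 + 14)) = 5158*(36*14*11) = 5158*5544 = 28595952)
-V = -1*28595952 = -28595952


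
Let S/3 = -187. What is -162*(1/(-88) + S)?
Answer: 3998889/44 ≈ 90884.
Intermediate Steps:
S = -561 (S = 3*(-187) = -561)
-162*(1/(-88) + S) = -162*(1/(-88) - 561) = -162*(-1/88 - 561) = -162*(-49369/88) = 3998889/44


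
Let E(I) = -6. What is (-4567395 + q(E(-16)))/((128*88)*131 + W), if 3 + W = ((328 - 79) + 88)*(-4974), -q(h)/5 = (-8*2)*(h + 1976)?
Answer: 4409795/200657 ≈ 21.977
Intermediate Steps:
q(h) = 158080 + 80*h (q(h) = -5*(-8*2)*(h + 1976) = -(-80)*(1976 + h) = -5*(-31616 - 16*h) = 158080 + 80*h)
W = -1676241 (W = -3 + ((328 - 79) + 88)*(-4974) = -3 + (249 + 88)*(-4974) = -3 + 337*(-4974) = -3 - 1676238 = -1676241)
(-4567395 + q(E(-16)))/((128*88)*131 + W) = (-4567395 + (158080 + 80*(-6)))/((128*88)*131 - 1676241) = (-4567395 + (158080 - 480))/(11264*131 - 1676241) = (-4567395 + 157600)/(1475584 - 1676241) = -4409795/(-200657) = -4409795*(-1/200657) = 4409795/200657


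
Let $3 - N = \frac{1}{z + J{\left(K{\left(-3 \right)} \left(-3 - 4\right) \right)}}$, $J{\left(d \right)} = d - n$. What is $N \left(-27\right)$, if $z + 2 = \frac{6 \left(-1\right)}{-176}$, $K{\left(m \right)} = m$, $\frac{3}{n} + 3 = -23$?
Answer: $- \frac{1743579}{21907} \approx -79.59$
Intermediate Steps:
$n = - \frac{3}{26}$ ($n = \frac{3}{-3 - 23} = \frac{3}{-26} = 3 \left(- \frac{1}{26}\right) = - \frac{3}{26} \approx -0.11538$)
$J{\left(d \right)} = \frac{3}{26} + d$ ($J{\left(d \right)} = d - - \frac{3}{26} = d + \frac{3}{26} = \frac{3}{26} + d$)
$z = - \frac{173}{88}$ ($z = -2 + \frac{6 \left(-1\right)}{-176} = -2 - - \frac{3}{88} = -2 + \frac{3}{88} = - \frac{173}{88} \approx -1.9659$)
$N = \frac{64577}{21907}$ ($N = 3 - \frac{1}{- \frac{173}{88} - \left(- \frac{3}{26} + 3 \left(-3 - 4\right)\right)} = 3 - \frac{1}{- \frac{173}{88} + \left(\frac{3}{26} - -21\right)} = 3 - \frac{1}{- \frac{173}{88} + \left(\frac{3}{26} + 21\right)} = 3 - \frac{1}{- \frac{173}{88} + \frac{549}{26}} = 3 - \frac{1}{\frac{21907}{1144}} = 3 - \frac{1144}{21907} = \frac{64577}{21907} \approx 2.9478$)
$N \left(-27\right) = \frac{64577}{21907} \left(-27\right) = - \frac{1743579}{21907}$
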